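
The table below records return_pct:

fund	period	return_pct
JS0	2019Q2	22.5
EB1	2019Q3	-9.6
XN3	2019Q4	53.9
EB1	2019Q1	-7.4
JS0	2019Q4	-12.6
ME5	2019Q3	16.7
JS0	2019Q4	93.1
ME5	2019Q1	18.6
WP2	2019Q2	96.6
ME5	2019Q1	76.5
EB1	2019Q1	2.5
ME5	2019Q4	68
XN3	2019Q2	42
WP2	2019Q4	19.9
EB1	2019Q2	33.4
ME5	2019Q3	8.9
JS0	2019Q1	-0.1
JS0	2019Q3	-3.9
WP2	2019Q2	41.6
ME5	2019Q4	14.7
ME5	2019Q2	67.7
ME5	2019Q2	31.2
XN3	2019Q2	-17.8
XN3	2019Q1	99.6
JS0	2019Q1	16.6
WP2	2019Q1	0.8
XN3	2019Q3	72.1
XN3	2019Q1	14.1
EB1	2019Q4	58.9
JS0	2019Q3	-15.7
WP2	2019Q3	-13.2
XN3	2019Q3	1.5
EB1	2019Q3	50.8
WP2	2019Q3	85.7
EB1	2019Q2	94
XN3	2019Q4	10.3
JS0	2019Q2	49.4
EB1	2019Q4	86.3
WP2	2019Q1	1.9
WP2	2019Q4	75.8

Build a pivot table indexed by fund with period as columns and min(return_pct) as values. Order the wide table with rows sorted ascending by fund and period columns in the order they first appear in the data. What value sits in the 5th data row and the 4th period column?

With rows sorted ascending by fund, row 5 is fund=XN3. period columns in first-appearance order: 2019Q2, 2019Q3, 2019Q4, 2019Q1; column 4 is 2019Q1.
Long rows with fund=XN3, period=2019Q1: min(99.6, 14.1) = 14.1.

14.1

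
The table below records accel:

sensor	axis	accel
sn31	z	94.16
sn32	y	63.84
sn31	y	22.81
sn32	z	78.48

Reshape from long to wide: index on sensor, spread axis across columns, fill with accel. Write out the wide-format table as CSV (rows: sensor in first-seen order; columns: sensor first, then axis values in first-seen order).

Columns: sensor plus the 2 distinct axis values (z, y).
For example, row sn31 column z takes accel=94.16 from the long row (sn31, z).

sensor,z,y
sn31,94.16,22.81
sn32,78.48,63.84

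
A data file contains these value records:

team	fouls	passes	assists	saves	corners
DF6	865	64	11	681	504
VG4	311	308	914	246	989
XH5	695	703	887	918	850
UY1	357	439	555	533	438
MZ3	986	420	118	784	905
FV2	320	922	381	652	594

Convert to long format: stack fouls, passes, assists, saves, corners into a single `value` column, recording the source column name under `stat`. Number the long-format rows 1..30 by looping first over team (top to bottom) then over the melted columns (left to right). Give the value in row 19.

30 rows total (6 × 5). Row 19: index ⌊(19-1)/5⌋ = 3 into team → UY1; (19-1) mod 5 = 3 into the melted columns → saves.
So row 19 is (UY1, saves, 533); value = 533.

533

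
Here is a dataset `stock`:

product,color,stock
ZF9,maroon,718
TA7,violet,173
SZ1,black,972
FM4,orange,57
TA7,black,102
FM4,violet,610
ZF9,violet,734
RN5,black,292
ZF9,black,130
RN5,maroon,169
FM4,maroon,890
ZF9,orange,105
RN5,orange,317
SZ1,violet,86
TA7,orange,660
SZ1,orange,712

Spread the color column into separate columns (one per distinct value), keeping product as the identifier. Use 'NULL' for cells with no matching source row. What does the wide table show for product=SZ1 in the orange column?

The long row with product=SZ1, color=orange has stock=712.

712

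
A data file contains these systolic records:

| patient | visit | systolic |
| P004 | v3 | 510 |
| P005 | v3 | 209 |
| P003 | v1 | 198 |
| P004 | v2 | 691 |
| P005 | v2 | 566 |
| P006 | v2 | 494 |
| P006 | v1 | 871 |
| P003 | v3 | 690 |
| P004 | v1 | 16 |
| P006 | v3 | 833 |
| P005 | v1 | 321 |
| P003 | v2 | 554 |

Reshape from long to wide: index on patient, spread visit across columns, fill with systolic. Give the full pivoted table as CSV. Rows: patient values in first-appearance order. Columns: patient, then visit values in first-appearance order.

Columns: patient plus the 3 distinct visit values (v3, v1, v2).
For example, row P004 column v3 takes systolic=510 from the long row (P004, v3).

patient,v3,v1,v2
P004,510,16,691
P005,209,321,566
P003,690,198,554
P006,833,871,494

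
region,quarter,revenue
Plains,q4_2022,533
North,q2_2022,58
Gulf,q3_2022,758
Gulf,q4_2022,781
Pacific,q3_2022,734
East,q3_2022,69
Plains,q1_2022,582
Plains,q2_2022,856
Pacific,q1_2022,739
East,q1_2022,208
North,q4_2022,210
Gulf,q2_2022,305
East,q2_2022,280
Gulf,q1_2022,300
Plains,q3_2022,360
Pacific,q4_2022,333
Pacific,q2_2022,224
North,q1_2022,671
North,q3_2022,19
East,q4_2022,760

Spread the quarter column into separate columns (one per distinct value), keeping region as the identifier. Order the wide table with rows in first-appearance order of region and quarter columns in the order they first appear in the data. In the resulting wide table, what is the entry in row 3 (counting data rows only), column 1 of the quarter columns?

With rows in first-appearance order of region, row 3 is region=Gulf. quarter columns in first-appearance order: q4_2022, q2_2022, q3_2022, q1_2022; column 1 is q4_2022.
Long rows with region=Gulf, quarter=q4_2022: revenue = 781.

781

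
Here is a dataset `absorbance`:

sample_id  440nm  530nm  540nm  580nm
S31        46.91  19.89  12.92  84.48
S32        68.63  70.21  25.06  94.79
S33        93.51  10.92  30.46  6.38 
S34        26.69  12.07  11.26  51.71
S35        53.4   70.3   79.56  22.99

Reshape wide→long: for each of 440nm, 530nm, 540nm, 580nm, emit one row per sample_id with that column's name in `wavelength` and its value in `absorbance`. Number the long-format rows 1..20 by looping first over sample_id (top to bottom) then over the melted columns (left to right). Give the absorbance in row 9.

20 rows total (5 × 4). Row 9: index ⌊(9-1)/4⌋ = 2 into sample_id → S33; (9-1) mod 4 = 0 into the melted columns → 440nm.
So row 9 is (S33, 440nm, 93.51); absorbance = 93.51.

93.51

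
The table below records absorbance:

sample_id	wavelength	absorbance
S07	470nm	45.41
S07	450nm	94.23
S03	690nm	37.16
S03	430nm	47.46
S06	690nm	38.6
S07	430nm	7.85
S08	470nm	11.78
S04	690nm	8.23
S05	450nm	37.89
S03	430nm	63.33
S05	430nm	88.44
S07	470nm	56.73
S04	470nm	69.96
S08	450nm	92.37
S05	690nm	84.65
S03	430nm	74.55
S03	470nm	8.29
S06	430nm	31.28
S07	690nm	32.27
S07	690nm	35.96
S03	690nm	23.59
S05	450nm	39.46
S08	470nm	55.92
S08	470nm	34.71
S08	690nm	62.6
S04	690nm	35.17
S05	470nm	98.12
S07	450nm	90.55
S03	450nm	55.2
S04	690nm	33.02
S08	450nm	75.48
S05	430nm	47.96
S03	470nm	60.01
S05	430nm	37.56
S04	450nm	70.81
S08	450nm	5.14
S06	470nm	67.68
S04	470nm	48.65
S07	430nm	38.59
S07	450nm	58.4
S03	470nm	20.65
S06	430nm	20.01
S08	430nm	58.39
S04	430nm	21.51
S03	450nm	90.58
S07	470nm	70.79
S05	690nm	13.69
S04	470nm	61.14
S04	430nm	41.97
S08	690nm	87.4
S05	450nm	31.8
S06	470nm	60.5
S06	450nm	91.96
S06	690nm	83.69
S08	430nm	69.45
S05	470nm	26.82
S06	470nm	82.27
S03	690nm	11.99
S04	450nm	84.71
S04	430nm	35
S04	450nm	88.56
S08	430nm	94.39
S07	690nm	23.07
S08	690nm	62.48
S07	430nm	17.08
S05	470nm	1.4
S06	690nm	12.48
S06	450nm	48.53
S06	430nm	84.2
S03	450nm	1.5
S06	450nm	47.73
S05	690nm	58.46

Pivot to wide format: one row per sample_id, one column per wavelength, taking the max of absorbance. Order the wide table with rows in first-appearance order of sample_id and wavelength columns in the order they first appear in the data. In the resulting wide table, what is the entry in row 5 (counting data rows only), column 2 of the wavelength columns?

With rows in first-appearance order of sample_id, row 5 is sample_id=S04. wavelength columns in first-appearance order: 470nm, 450nm, 690nm, 430nm; column 2 is 450nm.
Long rows with sample_id=S04, wavelength=450nm: max(70.81, 84.71, 88.56) = 88.56.

88.56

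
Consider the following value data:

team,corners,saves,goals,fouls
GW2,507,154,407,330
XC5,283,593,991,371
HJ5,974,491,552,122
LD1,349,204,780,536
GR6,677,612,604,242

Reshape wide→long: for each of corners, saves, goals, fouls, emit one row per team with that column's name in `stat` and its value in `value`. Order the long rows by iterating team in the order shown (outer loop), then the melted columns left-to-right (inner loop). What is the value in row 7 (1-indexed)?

20 rows total (5 × 4). Row 7: index ⌊(7-1)/4⌋ = 1 into team → XC5; (7-1) mod 4 = 2 into the melted columns → goals.
So row 7 is (XC5, goals, 991); value = 991.

991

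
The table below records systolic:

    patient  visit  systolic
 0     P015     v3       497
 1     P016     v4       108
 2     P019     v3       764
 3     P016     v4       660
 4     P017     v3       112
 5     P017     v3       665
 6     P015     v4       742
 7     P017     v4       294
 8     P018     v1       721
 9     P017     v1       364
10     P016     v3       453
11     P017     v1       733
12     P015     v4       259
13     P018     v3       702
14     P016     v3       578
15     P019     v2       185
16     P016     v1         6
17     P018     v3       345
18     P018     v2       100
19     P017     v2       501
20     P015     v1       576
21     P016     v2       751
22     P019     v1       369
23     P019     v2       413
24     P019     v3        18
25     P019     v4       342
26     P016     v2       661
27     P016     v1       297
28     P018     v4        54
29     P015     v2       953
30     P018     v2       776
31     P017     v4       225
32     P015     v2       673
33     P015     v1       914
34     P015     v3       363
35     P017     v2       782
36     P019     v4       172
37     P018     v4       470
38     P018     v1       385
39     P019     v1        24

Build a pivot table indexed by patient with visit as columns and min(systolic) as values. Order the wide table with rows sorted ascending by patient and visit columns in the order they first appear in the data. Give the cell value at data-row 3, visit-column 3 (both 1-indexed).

With rows sorted ascending by patient, row 3 is patient=P017. visit columns in first-appearance order: v3, v4, v1, v2; column 3 is v1.
Long rows with patient=P017, visit=v1: min(364, 733) = 364.

364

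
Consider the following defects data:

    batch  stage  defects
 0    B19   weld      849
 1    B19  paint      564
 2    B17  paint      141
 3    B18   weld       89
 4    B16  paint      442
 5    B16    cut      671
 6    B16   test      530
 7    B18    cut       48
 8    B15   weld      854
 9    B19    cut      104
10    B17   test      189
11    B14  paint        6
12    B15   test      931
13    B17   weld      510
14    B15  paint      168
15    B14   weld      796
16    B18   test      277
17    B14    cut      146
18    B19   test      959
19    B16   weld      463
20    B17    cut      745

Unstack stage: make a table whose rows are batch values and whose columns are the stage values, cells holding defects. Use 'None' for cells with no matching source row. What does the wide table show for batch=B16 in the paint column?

442

The long row with batch=B16, stage=paint has defects=442.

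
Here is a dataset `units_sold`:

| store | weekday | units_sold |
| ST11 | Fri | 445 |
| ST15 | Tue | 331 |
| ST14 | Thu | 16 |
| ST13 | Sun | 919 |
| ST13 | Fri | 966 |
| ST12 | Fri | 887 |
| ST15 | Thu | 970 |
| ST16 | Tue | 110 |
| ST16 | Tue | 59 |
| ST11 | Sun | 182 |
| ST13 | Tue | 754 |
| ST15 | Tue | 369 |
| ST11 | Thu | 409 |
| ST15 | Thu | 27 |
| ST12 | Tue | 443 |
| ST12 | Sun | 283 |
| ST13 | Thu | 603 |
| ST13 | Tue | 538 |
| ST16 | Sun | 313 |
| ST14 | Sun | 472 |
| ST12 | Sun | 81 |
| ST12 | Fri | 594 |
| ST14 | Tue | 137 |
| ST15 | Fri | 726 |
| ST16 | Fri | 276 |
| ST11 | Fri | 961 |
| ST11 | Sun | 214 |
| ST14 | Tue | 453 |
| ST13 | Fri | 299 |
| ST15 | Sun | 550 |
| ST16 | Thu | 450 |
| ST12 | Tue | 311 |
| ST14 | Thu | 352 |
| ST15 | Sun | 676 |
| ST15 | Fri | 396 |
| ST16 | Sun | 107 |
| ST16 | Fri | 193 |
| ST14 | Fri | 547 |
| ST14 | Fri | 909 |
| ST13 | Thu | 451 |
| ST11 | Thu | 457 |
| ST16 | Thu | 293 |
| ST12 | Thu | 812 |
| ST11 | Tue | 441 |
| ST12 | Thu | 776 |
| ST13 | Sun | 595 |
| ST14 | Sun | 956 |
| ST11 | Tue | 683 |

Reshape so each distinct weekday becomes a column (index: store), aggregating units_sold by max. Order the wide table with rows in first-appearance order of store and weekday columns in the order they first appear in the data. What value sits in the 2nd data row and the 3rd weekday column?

With rows in first-appearance order of store, row 2 is store=ST15. weekday columns in first-appearance order: Fri, Tue, Thu, Sun; column 3 is Thu.
Long rows with store=ST15, weekday=Thu: max(970, 27) = 970.

970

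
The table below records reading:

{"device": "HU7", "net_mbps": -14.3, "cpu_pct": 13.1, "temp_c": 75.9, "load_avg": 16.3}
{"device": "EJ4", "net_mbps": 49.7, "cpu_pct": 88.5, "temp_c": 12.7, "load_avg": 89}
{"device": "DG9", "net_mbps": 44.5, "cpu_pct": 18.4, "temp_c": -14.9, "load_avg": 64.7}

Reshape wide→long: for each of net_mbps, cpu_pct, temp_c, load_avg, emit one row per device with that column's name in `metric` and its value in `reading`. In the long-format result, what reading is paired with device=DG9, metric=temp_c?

Unpivoting turns each (device, wide-column) pair into one long row.
The wide cell at row DG9, column temp_c holds -14.9, so the long row (DG9, temp_c) has reading=-14.9.

-14.9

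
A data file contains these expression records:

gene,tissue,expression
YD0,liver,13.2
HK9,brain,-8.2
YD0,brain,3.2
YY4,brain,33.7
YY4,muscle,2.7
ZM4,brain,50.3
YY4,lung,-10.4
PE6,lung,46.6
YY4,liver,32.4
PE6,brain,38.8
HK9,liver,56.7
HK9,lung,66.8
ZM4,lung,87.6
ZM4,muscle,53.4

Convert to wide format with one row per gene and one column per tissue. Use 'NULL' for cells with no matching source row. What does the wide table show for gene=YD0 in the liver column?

13.2

The long row with gene=YD0, tissue=liver has expression=13.2.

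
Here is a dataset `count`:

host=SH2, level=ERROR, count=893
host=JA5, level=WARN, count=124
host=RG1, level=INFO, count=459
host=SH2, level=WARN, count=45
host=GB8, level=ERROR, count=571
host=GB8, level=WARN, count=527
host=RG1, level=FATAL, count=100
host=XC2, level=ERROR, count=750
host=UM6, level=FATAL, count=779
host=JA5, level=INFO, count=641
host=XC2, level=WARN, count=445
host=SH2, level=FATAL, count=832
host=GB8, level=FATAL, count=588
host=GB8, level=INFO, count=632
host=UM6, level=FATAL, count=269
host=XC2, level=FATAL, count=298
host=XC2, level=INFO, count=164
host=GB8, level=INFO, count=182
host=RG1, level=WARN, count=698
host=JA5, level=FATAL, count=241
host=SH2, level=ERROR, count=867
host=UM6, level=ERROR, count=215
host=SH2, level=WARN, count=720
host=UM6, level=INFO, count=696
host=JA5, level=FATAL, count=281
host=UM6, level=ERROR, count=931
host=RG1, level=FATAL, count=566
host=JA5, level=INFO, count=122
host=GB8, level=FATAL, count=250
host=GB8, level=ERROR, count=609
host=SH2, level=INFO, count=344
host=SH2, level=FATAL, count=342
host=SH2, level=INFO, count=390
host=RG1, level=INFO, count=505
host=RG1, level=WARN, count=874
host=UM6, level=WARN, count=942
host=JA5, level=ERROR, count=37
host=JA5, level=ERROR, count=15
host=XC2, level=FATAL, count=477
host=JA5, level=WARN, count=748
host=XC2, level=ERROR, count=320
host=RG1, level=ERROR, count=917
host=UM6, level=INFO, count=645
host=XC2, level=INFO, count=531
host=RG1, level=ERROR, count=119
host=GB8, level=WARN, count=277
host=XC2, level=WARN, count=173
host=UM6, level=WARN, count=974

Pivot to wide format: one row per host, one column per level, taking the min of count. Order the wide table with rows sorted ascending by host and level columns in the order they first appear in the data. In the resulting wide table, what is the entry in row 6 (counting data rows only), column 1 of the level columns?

With rows sorted ascending by host, row 6 is host=XC2. level columns in first-appearance order: ERROR, WARN, INFO, FATAL; column 1 is ERROR.
Long rows with host=XC2, level=ERROR: min(750, 320) = 320.

320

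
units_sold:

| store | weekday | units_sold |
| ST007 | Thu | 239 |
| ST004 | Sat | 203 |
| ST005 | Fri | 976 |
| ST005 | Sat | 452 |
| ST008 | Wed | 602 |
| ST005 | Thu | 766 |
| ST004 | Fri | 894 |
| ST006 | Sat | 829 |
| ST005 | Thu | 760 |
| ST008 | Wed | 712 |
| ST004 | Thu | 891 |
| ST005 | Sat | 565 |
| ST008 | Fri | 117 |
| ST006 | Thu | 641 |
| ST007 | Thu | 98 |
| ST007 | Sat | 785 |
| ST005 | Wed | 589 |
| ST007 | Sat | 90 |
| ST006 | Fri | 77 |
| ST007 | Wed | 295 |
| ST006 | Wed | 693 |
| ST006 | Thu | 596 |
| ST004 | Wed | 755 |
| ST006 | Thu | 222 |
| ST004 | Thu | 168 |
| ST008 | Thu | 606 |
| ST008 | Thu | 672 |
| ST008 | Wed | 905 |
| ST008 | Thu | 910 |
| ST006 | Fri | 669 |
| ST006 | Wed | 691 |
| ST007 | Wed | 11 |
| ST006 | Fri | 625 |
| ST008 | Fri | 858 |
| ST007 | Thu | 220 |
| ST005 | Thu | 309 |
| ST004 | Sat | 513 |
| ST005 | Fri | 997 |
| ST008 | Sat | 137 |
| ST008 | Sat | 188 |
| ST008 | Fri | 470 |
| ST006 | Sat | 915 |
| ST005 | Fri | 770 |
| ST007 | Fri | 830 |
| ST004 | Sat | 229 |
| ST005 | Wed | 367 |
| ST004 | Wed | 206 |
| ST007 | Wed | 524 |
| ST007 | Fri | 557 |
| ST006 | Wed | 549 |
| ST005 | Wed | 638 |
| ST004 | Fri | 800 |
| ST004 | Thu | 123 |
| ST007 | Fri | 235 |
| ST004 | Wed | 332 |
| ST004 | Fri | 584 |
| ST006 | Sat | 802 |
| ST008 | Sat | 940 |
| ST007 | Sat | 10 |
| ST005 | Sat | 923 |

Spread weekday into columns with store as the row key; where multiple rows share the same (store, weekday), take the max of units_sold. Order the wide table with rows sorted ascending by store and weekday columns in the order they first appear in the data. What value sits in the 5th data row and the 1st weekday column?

910

With rows sorted ascending by store, row 5 is store=ST008. weekday columns in first-appearance order: Thu, Sat, Fri, Wed; column 1 is Thu.
Long rows with store=ST008, weekday=Thu: max(606, 672, 910) = 910.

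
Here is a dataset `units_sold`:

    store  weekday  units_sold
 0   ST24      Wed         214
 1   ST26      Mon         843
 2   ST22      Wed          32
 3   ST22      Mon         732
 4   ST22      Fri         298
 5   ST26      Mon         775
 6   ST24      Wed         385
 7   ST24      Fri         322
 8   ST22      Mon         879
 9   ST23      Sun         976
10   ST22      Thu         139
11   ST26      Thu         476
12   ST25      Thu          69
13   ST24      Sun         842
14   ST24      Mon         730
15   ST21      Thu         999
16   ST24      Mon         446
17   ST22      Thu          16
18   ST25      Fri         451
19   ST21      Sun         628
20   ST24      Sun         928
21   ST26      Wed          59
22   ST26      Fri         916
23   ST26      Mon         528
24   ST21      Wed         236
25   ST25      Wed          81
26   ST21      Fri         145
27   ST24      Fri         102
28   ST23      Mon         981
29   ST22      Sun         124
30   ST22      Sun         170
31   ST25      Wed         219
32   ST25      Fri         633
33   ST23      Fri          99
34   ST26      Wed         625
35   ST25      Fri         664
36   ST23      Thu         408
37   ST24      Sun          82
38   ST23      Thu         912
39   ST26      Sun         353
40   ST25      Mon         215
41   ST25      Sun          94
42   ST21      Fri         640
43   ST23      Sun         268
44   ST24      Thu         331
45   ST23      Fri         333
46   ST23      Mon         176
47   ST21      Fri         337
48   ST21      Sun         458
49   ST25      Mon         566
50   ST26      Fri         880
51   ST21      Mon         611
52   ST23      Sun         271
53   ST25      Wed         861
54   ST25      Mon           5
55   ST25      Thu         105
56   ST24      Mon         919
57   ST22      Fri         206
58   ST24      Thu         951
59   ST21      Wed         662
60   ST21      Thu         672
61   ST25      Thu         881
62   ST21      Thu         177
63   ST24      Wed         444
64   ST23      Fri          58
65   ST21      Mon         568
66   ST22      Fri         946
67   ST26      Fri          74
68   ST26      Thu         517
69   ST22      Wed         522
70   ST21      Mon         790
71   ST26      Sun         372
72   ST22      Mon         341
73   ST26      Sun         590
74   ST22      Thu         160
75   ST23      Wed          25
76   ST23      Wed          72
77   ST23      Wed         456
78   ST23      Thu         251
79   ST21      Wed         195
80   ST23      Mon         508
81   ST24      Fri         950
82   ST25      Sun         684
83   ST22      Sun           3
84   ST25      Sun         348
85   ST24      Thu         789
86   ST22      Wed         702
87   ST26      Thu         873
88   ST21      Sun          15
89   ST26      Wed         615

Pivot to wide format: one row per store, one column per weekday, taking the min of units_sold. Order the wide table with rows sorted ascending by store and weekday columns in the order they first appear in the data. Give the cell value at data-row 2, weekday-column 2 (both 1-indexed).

With rows sorted ascending by store, row 2 is store=ST22. weekday columns in first-appearance order: Wed, Mon, Fri, Sun, Thu; column 2 is Mon.
Long rows with store=ST22, weekday=Mon: min(732, 879, 341) = 341.

341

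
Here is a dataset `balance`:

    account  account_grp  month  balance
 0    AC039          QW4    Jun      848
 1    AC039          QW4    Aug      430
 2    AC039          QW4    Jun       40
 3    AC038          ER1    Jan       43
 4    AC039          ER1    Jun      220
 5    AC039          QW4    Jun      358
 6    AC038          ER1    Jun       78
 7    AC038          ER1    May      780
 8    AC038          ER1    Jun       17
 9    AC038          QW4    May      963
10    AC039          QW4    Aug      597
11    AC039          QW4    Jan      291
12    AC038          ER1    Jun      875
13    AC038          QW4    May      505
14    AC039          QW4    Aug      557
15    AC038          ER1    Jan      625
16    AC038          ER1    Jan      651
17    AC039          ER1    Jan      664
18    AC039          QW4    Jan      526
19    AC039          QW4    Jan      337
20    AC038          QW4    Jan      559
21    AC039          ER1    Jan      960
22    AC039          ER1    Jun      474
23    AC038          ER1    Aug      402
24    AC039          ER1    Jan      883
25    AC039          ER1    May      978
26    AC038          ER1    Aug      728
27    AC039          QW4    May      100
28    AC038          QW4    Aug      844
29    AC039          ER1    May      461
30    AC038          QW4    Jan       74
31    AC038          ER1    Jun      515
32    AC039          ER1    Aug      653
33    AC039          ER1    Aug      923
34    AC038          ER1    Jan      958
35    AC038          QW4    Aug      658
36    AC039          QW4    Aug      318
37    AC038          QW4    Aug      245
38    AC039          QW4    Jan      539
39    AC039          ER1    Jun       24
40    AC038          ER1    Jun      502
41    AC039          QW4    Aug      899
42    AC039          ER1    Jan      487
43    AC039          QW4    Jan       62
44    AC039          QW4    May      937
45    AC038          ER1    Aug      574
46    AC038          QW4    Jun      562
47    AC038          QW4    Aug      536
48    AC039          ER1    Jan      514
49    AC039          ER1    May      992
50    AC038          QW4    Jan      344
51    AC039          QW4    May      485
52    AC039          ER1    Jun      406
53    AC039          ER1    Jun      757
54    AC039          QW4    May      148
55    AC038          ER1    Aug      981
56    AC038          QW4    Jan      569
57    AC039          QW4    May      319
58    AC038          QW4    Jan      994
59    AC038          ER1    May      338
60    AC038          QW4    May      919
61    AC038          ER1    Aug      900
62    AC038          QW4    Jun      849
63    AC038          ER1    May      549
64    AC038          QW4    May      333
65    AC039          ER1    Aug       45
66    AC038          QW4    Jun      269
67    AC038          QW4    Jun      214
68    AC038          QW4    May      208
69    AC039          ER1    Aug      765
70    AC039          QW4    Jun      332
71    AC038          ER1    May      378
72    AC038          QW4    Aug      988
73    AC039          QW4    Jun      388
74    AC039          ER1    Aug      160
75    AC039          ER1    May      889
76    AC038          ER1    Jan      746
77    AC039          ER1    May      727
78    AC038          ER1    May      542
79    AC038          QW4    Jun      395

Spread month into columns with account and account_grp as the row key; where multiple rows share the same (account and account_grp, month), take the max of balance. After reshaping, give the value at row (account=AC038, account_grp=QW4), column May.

963

Rows with account=AC038, account_grp=QW4 and month=May: balance values are 963, 505, 919, 333, 208.
max(963, 505, 919, 333, 208) = 963.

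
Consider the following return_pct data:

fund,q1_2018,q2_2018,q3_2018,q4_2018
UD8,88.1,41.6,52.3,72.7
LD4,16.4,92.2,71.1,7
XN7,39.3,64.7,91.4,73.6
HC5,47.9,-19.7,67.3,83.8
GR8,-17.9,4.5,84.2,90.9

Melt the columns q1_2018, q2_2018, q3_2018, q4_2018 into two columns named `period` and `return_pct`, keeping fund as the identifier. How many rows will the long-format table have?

5 fund values × 4 melted columns = 20 rows.

20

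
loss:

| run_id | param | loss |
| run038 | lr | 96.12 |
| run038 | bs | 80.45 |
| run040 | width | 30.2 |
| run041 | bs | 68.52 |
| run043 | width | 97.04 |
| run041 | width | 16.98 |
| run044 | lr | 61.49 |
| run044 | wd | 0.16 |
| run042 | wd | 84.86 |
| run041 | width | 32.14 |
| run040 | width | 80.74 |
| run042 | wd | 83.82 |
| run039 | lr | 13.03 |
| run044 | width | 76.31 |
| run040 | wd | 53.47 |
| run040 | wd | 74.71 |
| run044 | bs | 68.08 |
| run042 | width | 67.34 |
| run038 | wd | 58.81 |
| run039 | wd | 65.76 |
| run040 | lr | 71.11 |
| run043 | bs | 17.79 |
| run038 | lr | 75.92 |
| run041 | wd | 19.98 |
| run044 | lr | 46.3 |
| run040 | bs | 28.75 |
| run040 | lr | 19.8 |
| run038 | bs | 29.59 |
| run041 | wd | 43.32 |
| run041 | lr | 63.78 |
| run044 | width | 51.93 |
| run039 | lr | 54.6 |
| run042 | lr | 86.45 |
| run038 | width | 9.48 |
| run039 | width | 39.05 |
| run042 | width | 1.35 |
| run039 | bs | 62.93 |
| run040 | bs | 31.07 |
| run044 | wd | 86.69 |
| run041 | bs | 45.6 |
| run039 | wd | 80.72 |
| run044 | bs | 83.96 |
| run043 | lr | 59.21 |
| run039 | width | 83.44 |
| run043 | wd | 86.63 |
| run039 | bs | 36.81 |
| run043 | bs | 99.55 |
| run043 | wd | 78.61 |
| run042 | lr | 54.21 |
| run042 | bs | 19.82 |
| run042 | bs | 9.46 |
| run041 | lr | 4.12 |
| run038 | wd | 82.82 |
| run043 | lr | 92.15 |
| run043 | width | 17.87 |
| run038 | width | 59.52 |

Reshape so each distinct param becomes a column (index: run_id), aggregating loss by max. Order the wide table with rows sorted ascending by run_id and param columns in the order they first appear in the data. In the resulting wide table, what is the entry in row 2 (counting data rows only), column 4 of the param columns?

With rows sorted ascending by run_id, row 2 is run_id=run039. param columns in first-appearance order: lr, bs, width, wd; column 4 is wd.
Long rows with run_id=run039, param=wd: max(65.76, 80.72) = 80.72.

80.72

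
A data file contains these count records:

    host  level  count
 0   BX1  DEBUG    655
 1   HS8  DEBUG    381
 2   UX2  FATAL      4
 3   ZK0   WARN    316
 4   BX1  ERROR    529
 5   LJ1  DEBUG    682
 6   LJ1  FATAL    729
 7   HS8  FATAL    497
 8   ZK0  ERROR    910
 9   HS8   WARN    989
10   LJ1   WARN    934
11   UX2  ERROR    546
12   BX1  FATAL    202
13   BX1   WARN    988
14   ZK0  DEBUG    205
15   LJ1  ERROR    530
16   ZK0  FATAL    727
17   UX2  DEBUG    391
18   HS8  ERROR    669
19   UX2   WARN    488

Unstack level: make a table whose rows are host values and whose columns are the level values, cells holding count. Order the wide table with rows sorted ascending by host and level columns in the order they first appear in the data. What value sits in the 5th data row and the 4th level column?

With rows sorted ascending by host, row 5 is host=ZK0. level columns in first-appearance order: DEBUG, FATAL, WARN, ERROR; column 4 is ERROR.
Long rows with host=ZK0, level=ERROR: count = 910.

910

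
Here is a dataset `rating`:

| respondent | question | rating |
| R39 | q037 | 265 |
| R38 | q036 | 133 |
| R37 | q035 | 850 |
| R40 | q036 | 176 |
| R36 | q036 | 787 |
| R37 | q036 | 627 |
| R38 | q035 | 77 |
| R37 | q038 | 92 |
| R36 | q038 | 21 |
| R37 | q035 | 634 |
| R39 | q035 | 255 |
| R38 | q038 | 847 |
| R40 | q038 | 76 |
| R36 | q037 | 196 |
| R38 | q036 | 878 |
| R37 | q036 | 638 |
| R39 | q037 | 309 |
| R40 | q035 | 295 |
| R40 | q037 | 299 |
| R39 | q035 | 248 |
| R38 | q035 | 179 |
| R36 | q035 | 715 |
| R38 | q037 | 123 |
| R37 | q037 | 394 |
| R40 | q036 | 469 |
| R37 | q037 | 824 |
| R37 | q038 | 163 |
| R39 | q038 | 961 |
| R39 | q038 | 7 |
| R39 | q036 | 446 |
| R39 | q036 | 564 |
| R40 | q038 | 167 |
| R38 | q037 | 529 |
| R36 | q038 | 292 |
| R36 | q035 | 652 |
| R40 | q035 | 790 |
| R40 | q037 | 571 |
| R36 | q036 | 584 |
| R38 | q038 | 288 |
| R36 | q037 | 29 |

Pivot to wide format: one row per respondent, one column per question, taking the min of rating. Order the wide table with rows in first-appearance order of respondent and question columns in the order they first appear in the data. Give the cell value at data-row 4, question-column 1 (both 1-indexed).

299

With rows in first-appearance order of respondent, row 4 is respondent=R40. question columns in first-appearance order: q037, q036, q035, q038; column 1 is q037.
Long rows with respondent=R40, question=q037: min(299, 571) = 299.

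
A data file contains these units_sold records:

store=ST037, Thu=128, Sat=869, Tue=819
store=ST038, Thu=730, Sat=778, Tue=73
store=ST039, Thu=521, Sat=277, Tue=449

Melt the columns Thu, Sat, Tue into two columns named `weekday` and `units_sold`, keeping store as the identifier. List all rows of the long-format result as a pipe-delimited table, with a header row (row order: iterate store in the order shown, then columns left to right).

Each (store, column) pair becomes one row: 3 × 3 = 9 rows.
For example, (ST037, Thu) → units_sold=128.

| store | weekday | units_sold |
| ST037 | Thu | 128 |
| ST037 | Sat | 869 |
| ST037 | Tue | 819 |
| ST038 | Thu | 730 |
| ST038 | Sat | 778 |
| ST038 | Tue | 73 |
| ST039 | Thu | 521 |
| ST039 | Sat | 277 |
| ST039 | Tue | 449 |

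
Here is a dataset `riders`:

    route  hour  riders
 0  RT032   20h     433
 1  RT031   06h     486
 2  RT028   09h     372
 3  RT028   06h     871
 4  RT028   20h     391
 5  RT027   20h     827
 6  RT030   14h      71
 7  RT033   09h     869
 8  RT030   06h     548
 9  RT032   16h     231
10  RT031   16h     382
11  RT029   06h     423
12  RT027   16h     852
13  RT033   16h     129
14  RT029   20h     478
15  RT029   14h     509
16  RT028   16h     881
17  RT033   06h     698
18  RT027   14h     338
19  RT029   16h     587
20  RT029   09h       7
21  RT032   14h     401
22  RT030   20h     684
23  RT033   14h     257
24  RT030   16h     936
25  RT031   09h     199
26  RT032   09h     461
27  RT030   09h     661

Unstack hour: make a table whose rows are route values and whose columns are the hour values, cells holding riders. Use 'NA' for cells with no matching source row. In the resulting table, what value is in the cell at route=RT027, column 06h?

NA

No long-format row has route=RT027 and hour=06h, so the cell is NA.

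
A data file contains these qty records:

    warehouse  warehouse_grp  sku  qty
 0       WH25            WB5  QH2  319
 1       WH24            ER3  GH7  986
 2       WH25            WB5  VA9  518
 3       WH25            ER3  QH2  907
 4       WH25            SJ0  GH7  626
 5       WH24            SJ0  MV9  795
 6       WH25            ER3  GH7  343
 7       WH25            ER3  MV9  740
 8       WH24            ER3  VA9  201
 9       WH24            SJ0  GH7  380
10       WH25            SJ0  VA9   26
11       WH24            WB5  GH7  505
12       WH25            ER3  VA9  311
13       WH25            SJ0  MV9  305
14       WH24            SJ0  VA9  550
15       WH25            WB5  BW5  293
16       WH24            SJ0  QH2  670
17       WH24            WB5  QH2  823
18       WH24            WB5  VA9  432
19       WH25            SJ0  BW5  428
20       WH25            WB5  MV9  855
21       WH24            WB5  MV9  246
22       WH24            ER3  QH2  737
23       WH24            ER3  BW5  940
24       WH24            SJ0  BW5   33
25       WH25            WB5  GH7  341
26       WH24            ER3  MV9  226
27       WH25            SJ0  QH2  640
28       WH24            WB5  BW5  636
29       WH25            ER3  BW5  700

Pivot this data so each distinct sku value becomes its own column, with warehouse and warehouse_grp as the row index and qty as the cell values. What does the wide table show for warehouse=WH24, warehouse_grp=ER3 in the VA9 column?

201

Wide layout: rows indexed by warehouse and warehouse_grp, columns are the 5 distinct sku values (QH2, GH7, VA9, MV9, BW5).
Cell (warehouse=WH24, warehouse_grp=ER3, sku=VA9) draws from the long row where warehouse=WH24, warehouse_grp=ER3 and sku=VA9, which has qty=201.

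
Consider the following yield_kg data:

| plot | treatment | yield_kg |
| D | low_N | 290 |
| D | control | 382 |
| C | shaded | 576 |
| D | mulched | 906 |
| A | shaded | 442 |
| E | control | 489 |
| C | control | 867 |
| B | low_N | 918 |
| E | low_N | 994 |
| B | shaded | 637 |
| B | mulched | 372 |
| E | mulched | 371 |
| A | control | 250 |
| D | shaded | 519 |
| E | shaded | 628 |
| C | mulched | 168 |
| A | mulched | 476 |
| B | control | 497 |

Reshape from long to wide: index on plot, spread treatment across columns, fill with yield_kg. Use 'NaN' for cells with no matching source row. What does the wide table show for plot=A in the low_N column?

NaN

No long-format row has plot=A and treatment=low_N, so the cell is NaN.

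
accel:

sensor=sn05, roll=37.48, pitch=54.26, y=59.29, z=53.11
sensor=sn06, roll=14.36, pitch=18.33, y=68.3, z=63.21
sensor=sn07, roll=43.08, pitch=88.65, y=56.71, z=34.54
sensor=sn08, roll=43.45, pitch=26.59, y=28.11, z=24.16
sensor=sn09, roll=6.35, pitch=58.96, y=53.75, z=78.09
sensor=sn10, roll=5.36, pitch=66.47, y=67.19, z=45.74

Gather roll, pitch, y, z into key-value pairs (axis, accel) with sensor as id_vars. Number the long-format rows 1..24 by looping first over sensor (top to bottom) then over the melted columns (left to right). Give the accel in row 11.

56.71

24 rows total (6 × 4). Row 11: index ⌊(11-1)/4⌋ = 2 into sensor → sn07; (11-1) mod 4 = 2 into the melted columns → y.
So row 11 is (sn07, y, 56.71); accel = 56.71.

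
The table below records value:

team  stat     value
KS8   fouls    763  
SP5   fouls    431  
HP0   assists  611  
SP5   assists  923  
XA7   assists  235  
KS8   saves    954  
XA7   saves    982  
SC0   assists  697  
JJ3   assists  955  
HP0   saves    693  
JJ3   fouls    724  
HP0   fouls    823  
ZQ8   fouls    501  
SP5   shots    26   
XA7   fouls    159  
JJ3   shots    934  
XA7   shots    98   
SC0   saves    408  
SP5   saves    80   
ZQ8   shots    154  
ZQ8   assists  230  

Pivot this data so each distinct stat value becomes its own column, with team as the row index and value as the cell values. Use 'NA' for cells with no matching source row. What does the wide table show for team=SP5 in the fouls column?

The long row with team=SP5, stat=fouls has value=431.

431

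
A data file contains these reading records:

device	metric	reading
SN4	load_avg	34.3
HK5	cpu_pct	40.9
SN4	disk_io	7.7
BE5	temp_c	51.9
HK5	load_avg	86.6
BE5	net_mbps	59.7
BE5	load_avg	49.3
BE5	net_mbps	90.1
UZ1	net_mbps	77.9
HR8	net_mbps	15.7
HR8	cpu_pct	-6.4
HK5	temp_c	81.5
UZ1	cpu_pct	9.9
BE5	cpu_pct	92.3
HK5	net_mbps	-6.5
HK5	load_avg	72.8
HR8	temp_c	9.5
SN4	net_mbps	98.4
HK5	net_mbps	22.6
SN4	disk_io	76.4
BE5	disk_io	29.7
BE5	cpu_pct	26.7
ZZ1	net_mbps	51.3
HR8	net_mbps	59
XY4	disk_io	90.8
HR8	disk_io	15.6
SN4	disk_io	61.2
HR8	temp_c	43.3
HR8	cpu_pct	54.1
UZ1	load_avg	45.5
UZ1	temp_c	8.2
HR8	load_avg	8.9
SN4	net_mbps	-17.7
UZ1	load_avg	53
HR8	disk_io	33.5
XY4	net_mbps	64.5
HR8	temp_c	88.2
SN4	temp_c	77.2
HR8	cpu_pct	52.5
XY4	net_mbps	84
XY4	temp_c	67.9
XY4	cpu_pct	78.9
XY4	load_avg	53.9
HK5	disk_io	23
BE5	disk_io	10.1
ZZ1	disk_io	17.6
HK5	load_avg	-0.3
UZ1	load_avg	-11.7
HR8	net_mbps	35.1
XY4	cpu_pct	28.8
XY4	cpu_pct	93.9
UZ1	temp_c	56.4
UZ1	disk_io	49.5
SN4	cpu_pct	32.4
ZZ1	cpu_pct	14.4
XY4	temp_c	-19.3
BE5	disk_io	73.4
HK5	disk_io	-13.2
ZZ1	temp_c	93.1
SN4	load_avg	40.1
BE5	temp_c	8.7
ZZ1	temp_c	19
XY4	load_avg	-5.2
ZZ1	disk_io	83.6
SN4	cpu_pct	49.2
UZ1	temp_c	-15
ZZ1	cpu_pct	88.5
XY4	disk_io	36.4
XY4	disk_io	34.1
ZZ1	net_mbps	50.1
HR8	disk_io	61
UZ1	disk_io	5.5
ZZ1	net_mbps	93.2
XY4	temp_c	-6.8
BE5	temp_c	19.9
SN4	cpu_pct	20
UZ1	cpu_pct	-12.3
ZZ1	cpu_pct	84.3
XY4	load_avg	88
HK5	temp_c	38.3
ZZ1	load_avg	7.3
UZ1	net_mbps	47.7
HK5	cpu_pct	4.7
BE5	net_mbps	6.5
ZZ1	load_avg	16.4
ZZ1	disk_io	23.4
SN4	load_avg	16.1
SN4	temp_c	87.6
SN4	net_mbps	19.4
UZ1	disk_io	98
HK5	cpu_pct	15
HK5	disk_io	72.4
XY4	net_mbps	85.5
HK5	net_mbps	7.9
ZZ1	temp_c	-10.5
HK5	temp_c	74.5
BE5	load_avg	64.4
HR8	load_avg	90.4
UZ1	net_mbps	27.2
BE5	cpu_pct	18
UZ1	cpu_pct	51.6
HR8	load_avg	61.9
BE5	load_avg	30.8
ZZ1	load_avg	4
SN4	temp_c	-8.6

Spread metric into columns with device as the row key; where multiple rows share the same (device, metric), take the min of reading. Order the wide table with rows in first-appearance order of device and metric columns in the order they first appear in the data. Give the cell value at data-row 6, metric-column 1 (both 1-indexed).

With rows in first-appearance order of device, row 6 is device=ZZ1. metric columns in first-appearance order: load_avg, cpu_pct, disk_io, temp_c, net_mbps; column 1 is load_avg.
Long rows with device=ZZ1, metric=load_avg: min(7.3, 16.4, 4) = 4.

4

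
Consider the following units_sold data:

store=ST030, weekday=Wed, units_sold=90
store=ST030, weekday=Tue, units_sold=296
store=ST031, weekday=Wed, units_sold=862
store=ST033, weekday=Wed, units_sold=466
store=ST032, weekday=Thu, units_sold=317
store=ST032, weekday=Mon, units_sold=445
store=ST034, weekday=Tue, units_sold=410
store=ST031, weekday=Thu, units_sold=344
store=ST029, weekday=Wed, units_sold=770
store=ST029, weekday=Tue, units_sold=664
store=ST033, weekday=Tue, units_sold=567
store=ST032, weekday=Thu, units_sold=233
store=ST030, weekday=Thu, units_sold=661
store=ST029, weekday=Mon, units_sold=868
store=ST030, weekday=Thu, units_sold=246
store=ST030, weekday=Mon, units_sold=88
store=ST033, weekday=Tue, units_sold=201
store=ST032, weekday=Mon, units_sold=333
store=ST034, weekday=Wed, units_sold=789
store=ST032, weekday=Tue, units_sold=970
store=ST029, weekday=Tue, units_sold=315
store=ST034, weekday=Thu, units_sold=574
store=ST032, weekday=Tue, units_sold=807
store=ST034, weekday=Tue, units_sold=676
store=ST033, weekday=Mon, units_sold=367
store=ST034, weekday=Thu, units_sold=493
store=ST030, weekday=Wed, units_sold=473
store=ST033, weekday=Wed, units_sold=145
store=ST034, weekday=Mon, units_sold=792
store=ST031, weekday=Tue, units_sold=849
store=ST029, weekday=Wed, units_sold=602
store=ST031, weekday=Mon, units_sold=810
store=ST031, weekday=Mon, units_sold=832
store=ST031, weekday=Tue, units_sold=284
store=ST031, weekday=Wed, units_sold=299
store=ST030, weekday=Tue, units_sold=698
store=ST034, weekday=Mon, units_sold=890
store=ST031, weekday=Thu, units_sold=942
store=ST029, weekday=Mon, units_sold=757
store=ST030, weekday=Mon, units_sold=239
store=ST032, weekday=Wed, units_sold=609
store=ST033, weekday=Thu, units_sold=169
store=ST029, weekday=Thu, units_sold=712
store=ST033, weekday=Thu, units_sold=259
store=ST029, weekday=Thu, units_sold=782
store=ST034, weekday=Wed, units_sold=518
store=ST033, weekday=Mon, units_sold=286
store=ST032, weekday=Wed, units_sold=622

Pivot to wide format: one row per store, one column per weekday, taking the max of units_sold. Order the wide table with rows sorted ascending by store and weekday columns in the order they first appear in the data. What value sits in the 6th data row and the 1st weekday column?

With rows sorted ascending by store, row 6 is store=ST034. weekday columns in first-appearance order: Wed, Tue, Thu, Mon; column 1 is Wed.
Long rows with store=ST034, weekday=Wed: max(789, 518) = 789.

789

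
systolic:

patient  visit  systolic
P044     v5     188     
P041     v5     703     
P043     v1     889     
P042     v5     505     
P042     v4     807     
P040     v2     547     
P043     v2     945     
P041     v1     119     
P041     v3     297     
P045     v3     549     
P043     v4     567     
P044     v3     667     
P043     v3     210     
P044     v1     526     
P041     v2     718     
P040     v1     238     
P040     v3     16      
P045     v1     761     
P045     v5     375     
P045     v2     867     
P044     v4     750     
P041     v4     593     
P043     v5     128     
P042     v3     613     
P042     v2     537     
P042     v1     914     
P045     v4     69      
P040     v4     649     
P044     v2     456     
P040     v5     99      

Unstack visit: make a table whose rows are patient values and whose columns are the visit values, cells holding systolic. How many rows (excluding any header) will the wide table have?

6

6 distinct patient values → 6 rows.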